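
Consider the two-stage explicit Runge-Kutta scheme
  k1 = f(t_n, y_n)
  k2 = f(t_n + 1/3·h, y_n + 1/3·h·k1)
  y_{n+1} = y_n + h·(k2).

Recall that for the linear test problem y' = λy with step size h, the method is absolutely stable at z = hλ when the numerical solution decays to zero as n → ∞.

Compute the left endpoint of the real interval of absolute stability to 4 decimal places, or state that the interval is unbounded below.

Set f=λy, z=hλ:
  k1=λy_n ⇒ h·k1=z·y_n;  k2=λ(1+1/3z)y_n ⇒ h·k2=z(1+1/3z)y_n
  y_{n+1}/y_n = 1 + z(1+1/3z) = 1 + z + 1/3z²
  so R(z) = 1 + z + 1/3z².

Find x<0 with |R(x)|<1.
x=-1.6: |R|=0.2533
R=1: x+1/3x²=0 ⇒ x=−3=-3.0000; min R=1−1/(4·1/3)=0.2500>−1
Confirm numerically:
  x=-2.954: |R|=0.95471 <1
  x=-2.873: |R|=0.87838 <1
  x=-2.025: |R|=0.34187 <1
  x=-1.782: |R|=0.27651 <1
  x=-3.499: |R|=1.58200 >1
  x=-3.494: |R|=1.57535 >1
Stable set (-3.0000, 0).

z* = -3.0000.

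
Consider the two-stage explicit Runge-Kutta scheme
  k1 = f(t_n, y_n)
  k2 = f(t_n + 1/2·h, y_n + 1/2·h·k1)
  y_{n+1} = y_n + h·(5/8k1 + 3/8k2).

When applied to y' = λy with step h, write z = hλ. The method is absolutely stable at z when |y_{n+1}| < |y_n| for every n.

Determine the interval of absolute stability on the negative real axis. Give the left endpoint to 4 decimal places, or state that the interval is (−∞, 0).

Test eqn y'=λy, z=hλ:
  k1=λy_n ⇒ h·k1=z·y_n;  k2=λ(1+1/2z)y_n ⇒ h·k2=z(1+1/2z)y_n
  y_{n+1}/y_n = 1 + 5/8z + 3/8z(1+1/2z) = 1 + z + 3/16z²
  so R(z) = 1 + z + 3/16z².

Boundary: |R(x)|=1, x<0.
x=-1.4: |R|=0.0325
R=1: x+3/16x²=0 ⇒ x=−16/3=-5.3333; min R=1−1/(4·3/16)=-0.3333>−1
Confirm numerically:
  x=-4.143: |R|=0.07533 <1
  x=-3.802: |R|=0.09165 <1
  x=-2.852: |R|=0.32689 <1
  x=-5.782: |R|=1.48641 >1
  x=-5.704: |R|=1.39643 >1
  x=-5.523: |R|=1.19641 >1
Interval (-5.3333, 0).

(-5.3333, 0).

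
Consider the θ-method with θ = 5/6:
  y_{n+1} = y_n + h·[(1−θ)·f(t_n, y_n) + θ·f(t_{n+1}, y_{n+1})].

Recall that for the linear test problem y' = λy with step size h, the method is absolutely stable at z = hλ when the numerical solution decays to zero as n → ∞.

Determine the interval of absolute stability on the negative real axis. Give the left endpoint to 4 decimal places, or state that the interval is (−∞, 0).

(−∞, 0) — no finite endpoint.

Test eqn y'=λy, z=hλ:
  y_{n+1} = y_n + z·[1/6·y_n + 5/6·y_{n+1}] ⇒ (1 − 5/6z)y_{n+1} = (1 + 1/6z)y_n
  Hence R(z) = (1 + 1/6z)/(1 − 5/6z).

Boundary: |R(x)|=1, x<0.
x=-0.77: |R|=0.5310
x=-2: |R|=0.2500
x=-10: |R|=0.0714
x=-100: |R|=0.1858
θ=5/6≥1/2 ⇒ |1+1/6x|<|1−5/6x| ∀x<0 ⇒ unbounded interval.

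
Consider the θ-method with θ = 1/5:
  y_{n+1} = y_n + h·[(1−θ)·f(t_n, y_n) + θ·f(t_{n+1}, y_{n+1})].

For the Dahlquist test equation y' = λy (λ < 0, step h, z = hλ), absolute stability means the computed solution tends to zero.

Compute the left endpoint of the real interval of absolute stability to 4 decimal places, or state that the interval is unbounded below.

With y'=λy (z=hλ):
  y_{n+1} = y_n + z·[4/5·y_n + 1/5·y_{n+1}] ⇒ (1 − 1/5z)y_{n+1} = (1 + 4/5z)y_n
  R(z) = (1 + 4/5z)/(1 − 1/5z).

Solve |R(x)|<1 on ℝ⁻.
x=-1.11: |R|=0.0917
R=−1: 1+4/5x = −1+1/5x ⇒ -3/5x=2 ⇒ x=2/(-3/5)=-3.3333
Confirm numerically:
  x=-2.996: |R|=0.87344 <1
  x=-2.204: |R|=0.52971 <1
  x=-1.942: |R|=0.39873 <1
  x=-3.850: |R|=1.17514 >1
  x=-3.497: |R|=1.05779 >1
  x=-3.471: |R|=1.04875 >1
So |R|<1 on (-3.3333, 0).

left endpoint -3.3333.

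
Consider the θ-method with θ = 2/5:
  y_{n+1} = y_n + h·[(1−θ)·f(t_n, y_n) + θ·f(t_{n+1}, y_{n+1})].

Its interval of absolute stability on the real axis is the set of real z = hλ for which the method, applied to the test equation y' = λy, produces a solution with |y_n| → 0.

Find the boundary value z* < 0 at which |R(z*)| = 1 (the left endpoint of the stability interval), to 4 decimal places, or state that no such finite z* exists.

Test eqn y'=λy, z=hλ:
  y_{n+1} = y_n + z·[3/5·y_n + 2/5·y_{n+1}] ⇒ (1 − 2/5z)y_{n+1} = (1 + 3/5z)y_n
  ⇒ R(z) = (1 + 3/5z)/(1 − 2/5z).

Boundary: |R(x)|=1, x<0.
x=-0.33: |R|=0.7085
R=−1: 1+3/5x = −1+2/5x ⇒ -1/5x=2 ⇒ x=2/(-1/5)=-10.0000
Confirm numerically:
  x=-9.292: |R|=0.96998 <1
  x=-8.893: |R|=0.95142 <1
  x=-8.445: |R|=0.92896 <1
  x=-5.604: |R|=0.72878 <1
  x=-10.491: |R|=1.01890 >1
  x=-10.038: |R|=1.00152 >1
So |R|<1 on (-10.0000, 0).

left endpoint -10.0000.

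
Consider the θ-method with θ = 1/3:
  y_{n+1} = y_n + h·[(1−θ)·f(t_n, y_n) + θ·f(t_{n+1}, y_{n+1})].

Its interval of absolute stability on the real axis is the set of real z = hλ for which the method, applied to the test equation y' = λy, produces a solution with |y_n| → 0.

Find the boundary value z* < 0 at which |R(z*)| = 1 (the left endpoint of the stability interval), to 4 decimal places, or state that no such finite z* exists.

Test eqn y'=λy, z=hλ:
  y_{n+1} = y_n + z·[2/3·y_n + 1/3·y_{n+1}] ⇒ (1 − 1/3z)y_{n+1} = (1 + 2/3z)y_n
  ⇒ R(z) = (1 + 2/3z)/(1 − 1/3z).

Find x<0 with |R(x)|<1.
x=-0.33: |R|=0.7027
R=−1: 1+2/3x = −1+1/3x ⇒ -1/3x=2 ⇒ x=2/(-1/3)=-6.0000
Confirm numerically:
  x=-5.317: |R|=0.91788 <1
  x=-4.178: |R|=0.74617 <1
  x=-3.124: |R|=0.53037 <1
  x=-6.531: |R|=1.05571 >1
  x=-6.298: |R|=1.03205 >1
  x=-6.107: |R|=1.01175 >1
So |R|<1 on (-6.0000, 0).

z* = -6.0000.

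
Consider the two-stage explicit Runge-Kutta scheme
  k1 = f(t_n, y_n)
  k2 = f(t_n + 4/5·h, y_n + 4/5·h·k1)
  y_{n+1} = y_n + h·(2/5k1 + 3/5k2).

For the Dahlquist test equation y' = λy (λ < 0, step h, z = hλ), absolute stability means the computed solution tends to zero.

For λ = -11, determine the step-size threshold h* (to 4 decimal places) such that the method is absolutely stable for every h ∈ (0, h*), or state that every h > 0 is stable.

(-2.0833,0); λ=-11 ⇒ h* = (25/12)/11 = 0.1894.

Set f=λy, z=hλ:
  k1=λy_n ⇒ h·k1=z·y_n;  k2=λ(1+4/5z)y_n ⇒ h·k2=z(1+4/5z)y_n
  y_{n+1}/y_n = 1 + 2/5z + 3/5z(1+4/5z) = 1 + z + 12/25z²
  so R(z) = 1 + z + 12/25z².

Find x<0 with |R(x)|<1.
x=-1.14: |R|=0.4838
R=1: x+12/25x²=0 ⇒ x=−25/12=-2.0833; min R=1−1/(4·12/25)=0.4792>−1
Confirm numerically:
  x=-1.731: |R|=0.70725 <1
  x=-1.726: |R|=0.70396 <1
  x=-1.139: |R|=0.48371 <1
  x=-0.844: |R|=0.49792 <1
  x=-2.507: |R|=1.50982 >1
  x=-2.128: |R|=1.04562 >1
Stable set (-2.0833, 0).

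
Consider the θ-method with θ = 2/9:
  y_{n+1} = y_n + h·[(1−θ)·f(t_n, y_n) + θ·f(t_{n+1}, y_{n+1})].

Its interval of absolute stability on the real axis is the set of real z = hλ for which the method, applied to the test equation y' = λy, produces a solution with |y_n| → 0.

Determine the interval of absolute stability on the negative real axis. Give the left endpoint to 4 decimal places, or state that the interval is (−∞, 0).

(-3.6000, 0).

On y'=λy, z=hλ:
  y_{n+1} = y_n + z·[7/9·y_n + 2/9·y_{n+1}] ⇒ (1 − 2/9z)y_{n+1} = (1 + 7/9z)y_n
  so R(z) = (1 + 7/9z)/(1 − 2/9z).

Need |R(x)|<1, x<0.
x=-1.14: |R|=0.0904
R=−1: 1+7/9x = −1+2/9x ⇒ -5/9x=2 ⇒ x=2/(-5/9)=-3.6000
Confirm numerically:
  x=-3.256: |R|=0.88912 <1
  x=-2.970: |R|=0.78916 <1
  x=-2.395: |R|=0.56309 <1
  x=-1.589: |R|=0.17433 <1
  x=-4.110: |R|=1.14808 >1
  x=-3.835: |R|=1.07049 >1
  x=-3.759: |R|=1.04813 >1
So |R|<1 on (-3.6000, 0).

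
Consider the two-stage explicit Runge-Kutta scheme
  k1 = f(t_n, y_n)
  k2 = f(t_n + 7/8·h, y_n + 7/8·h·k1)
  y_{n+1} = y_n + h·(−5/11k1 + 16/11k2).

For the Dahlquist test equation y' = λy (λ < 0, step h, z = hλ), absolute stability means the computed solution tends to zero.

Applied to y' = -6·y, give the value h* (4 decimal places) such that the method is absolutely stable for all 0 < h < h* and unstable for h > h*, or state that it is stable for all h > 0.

On y'=λy, z=hλ:
  k1=λy_n ⇒ h·k1=z·y_n;  k2=λ(1+7/8z)y_n ⇒ h·k2=z(1+7/8z)y_n
  y_{n+1}/y_n = 1 − 5/11z + 16/11z(1+7/8z) = 1 + z + 14/11z²
  ⇒ R(z) = 1 + z + 14/11z².

Solve |R(x)|<1 on ℝ⁻.
x=-1.49: |R|=2.3356
R=1: x+14/11x²=0 ⇒ x=−11/14=-0.7857; min R=1−1/(4·14/11)=0.8036>−1
Confirm numerically:
  x=-0.744: |R|=0.96050 <1
  x=-0.659: |R|=0.89372 <1
  x=-0.623: |R|=0.87098 <1
  x=-1.320: |R|=1.89760 >1
  x=-1.042: |R|=1.33988 >1
Stable set (-0.7857, 0).

(-0.7857,0); λ=-6 ⇒ h* = (11/14)/6 = 0.1310.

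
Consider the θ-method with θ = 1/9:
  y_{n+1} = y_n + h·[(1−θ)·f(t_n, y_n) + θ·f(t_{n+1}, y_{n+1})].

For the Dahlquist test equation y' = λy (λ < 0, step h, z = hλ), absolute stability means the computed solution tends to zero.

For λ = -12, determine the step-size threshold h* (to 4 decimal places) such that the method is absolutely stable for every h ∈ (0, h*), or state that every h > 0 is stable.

Set f=λy, z=hλ:
  y_{n+1} = y_n + z·[8/9·y_n + 1/9·y_{n+1}] ⇒ (1 − 1/9z)y_{n+1} = (1 + 8/9z)y_n
  ⇒ R(z) = (1 + 8/9z)/(1 − 1/9z).

Solve |R(x)|<1 on ℝ⁻.
x=-1.79: |R|=0.4930
R=−1: 1+8/9x = −1+1/9x ⇒ -7/9x=2 ⇒ x=2/(-7/9)=-2.5714
Confirm numerically:
  x=-2.007: |R|=0.64105 <1
  x=-1.579: |R|=0.34332 <1
  x=-1.074: |R|=0.04050 <1
  x=-3.061: |R|=1.28414 >1
  x=-2.982: |R|=1.23986 >1
  x=-2.883: |R|=1.18354 >1
So |R|<1 on (-2.5714, 0).

(-2.5714,0); λ=-12 ⇒ h* = (18/7)/12 = 0.2143.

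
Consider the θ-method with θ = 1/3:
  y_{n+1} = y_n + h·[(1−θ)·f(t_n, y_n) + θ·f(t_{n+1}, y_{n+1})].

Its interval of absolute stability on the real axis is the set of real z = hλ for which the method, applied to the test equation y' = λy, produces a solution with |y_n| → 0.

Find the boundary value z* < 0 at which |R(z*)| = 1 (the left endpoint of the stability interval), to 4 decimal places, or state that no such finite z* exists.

z* = -6.0000.

With y'=λy (z=hλ):
  y_{n+1} = y_n + z·[2/3·y_n + 1/3·y_{n+1}] ⇒ (1 − 1/3z)y_{n+1} = (1 + 2/3z)y_n
  R(z) = (1 + 2/3z)/(1 − 1/3z).

Boundary: |R(x)|=1, x<0.
x=-1.57: |R|=0.0306
R=−1: 1+2/3x = −1+1/3x ⇒ -1/3x=2 ⇒ x=2/(-1/3)=-6.0000
Confirm numerically:
  x=-5.813: |R|=0.97878 <1
  x=-5.480: |R|=0.93868 <1
  x=-5.461: |R|=0.93630 <1
  x=-6.549: |R|=1.05749 >1
  x=-6.365: |R|=1.03897 >1
So |R|<1 on (-6.0000, 0).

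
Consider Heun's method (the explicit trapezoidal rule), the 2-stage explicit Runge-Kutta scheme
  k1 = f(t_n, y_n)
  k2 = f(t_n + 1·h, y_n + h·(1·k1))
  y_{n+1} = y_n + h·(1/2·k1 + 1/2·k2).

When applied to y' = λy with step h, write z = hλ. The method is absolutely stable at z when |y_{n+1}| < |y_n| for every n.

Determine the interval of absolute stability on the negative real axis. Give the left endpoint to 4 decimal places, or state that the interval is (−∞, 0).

(-2.0000, 0).

Test eqn y'=λy, z=hλ:
  order 2, 2-stage ⇒ R(z)=1+z+z^2/2
  (e.g. R(-1.3)=0.54500, |R|=0.54500)

Boundary: |R(x)|=1, x<0.
x=-1.3: |R|=0.5450
|R(-2.11)|=1.1160 |R(-1.99)|=0.9900 |R(-1.12)|=0.5072
Bisect:
  x_lo=-2.3455 |R|=1.4052  x_hi=-0.0615 |R|=0.9404
  mid=-1.20348 |R|=0.52070 →hi
  mid=-1.77448 |R|=0.79991 →hi
  mid=-2.05998 |R|=1.06178 →lo
  mid=-1.91723 |R|=0.92066 →hi
  mid=-1.98861 |R|=0.98867 →hi
  mid=-2.02430 |R|=1.02459 →lo
  mid=-2.00645 |R|=1.00647 →lo
  mid=-1.99753 |R|=0.99753 →hi
  ...
  [-2.00004,-1.99990] ⇒ x*=-2.0000
Interval (-2.0000, 0).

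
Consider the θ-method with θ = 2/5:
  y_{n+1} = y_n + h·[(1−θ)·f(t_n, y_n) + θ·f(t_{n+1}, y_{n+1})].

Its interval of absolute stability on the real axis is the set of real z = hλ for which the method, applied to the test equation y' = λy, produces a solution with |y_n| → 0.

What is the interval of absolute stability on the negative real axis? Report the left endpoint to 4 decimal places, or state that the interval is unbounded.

Set f=λy, z=hλ:
  y_{n+1} = y_n + z·[3/5·y_n + 2/5·y_{n+1}] ⇒ (1 − 2/5z)y_{n+1} = (1 + 3/5z)y_n
  R(z) = (1 + 3/5z)/(1 − 2/5z).

Boundary: |R(x)|=1, x<0.
x=-1.74: |R|=0.0259
R=−1: 1+3/5x = −1+2/5x ⇒ -1/5x=2 ⇒ x=2/(-1/5)=-10.0000
Confirm numerically:
  x=-8.995: |R|=0.95629 <1
  x=-6.700: |R|=0.82065 <1
  x=-5.409: |R|=0.70976 <1
  x=-10.330: |R|=1.01286 >1
  x=-10.279: |R|=1.01092 >1
  x=-10.214: |R|=1.00842 >1
Interval (-10.0000, 0).

z∈(-10.0000,0).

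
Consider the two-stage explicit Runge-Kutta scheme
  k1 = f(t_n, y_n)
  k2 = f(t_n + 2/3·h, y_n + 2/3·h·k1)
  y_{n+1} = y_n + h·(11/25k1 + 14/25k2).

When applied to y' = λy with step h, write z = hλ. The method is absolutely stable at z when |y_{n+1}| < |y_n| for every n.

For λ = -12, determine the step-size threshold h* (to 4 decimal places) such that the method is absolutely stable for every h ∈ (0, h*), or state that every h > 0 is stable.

(-2.6786,0); λ=-12 ⇒ h* = (75/28)/12 = 0.2232.

With y'=λy (z=hλ):
  k1=λy_n ⇒ h·k1=z·y_n;  k2=λ(1+2/3z)y_n ⇒ h·k2=z(1+2/3z)y_n
  y_{n+1}/y_n = 1 + 11/25z + 14/25z(1+2/3z) = 1 + z + 28/75z²
  R(z) = 1 + z + 28/75z².

Boundary: |R(x)|=1, x<0.
x=-0.83: |R|=0.4272
R=1: x+28/75x²=0 ⇒ x=−75/28=-2.6786; min R=1−1/(4·28/75)=0.3304>−1
Confirm numerically:
  x=-2.490: |R|=0.82470 <1
  x=-2.301: |R|=0.67565 <1
  x=-2.234: |R|=0.62922 <1
  x=-3.217: |R|=1.64666 >1
  x=-3.033: |R|=1.40133 >1
  x=-3.021: |R|=1.38620 >1
Interval (-2.6786, 0).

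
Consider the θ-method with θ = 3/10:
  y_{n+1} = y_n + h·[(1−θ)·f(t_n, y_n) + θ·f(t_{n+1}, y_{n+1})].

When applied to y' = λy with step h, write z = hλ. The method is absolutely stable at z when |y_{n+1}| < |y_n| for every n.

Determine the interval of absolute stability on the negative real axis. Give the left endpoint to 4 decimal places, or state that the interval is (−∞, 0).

z∈(-5.0000,0).

Test eqn y'=λy, z=hλ:
  y_{n+1} = y_n + z·[7/10·y_n + 3/10·y_{n+1}] ⇒ (1 − 3/10z)y_{n+1} = (1 + 7/10z)y_n
  Hence R(z) = (1 + 7/10z)/(1 − 3/10z).

Find x<0 with |R(x)|<1.
x=-0.87: |R|=0.3101
R=−1: 1+7/10x = −1+3/10x ⇒ -2/5x=2 ⇒ x=2/(-2/5)=-5.0000
Confirm numerically:
  x=-3.205: |R|=0.63395 <1
  x=-2.434: |R|=0.40677 <1
  x=-2.109: |R|=0.29173 <1
  x=-5.245: |R|=1.03808 >1
  x=-5.243: |R|=1.03778 >1
Stable set (-5.0000, 0).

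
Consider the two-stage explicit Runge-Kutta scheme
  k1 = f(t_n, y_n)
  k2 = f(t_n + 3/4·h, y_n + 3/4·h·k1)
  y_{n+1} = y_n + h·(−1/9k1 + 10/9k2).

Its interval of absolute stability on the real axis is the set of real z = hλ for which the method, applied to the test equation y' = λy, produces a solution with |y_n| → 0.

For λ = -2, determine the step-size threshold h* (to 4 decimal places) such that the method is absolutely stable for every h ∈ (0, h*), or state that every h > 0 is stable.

(-1.2000,0); λ=-2 ⇒ h* = (6/5)/2 = 0.6000.

Test eqn y'=λy, z=hλ:
  k1=λy_n ⇒ h·k1=z·y_n;  k2=λ(1+3/4z)y_n ⇒ h·k2=z(1+3/4z)y_n
  y_{n+1}/y_n = 1 − 1/9z + 10/9z(1+3/4z) = 1 + z + 5/6z²
  ⇒ R(z) = 1 + z + 5/6z².

Find x<0 with |R(x)|<1.
x=-1.71: |R|=1.7268
R=1: x+5/6x²=0 ⇒ x=−6/5=-1.2000; min R=1−1/(4·5/6)=0.7000>−1
Confirm numerically:
  x=-0.954: |R|=0.80443 <1
  x=-0.940: |R|=0.79633 <1
  x=-0.627: |R|=0.70061 <1
  x=-1.752: |R|=1.80592 >1
  x=-1.618: |R|=1.56360 >1
  x=-1.489: |R|=1.35860 >1
Interval (-1.2000, 0).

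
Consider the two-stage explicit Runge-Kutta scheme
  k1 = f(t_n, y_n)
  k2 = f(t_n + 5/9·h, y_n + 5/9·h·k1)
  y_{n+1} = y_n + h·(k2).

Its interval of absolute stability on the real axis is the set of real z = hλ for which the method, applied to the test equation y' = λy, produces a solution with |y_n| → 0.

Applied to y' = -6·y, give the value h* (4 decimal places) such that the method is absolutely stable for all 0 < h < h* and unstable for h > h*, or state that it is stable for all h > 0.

(-1.8000,0); λ=-6 ⇒ h* = (9/5)/6 = 0.3000.

Test eqn y'=λy, z=hλ:
  k1=λy_n ⇒ h·k1=z·y_n;  k2=λ(1+5/9z)y_n ⇒ h·k2=z(1+5/9z)y_n
  y_{n+1}/y_n = 1 + z(1+5/9z) = 1 + z + 5/9z²
  R(z) = 1 + z + 5/9z².

Boundary: |R(x)|=1, x<0.
x=-0.8: |R|=0.5556
R=1: x+5/9x²=0 ⇒ x=−9/5=-1.8000; min R=1−1/(4·5/9)=0.5500>−1
Confirm numerically:
  x=-1.613: |R|=0.83243 <1
  x=-1.016: |R|=0.55748 <1
  x=-0.752: |R|=0.56217 <1
  x=-2.154: |R|=1.42362 >1
  x=-1.886: |R|=1.09011 >1
Stable set (-1.8000, 0).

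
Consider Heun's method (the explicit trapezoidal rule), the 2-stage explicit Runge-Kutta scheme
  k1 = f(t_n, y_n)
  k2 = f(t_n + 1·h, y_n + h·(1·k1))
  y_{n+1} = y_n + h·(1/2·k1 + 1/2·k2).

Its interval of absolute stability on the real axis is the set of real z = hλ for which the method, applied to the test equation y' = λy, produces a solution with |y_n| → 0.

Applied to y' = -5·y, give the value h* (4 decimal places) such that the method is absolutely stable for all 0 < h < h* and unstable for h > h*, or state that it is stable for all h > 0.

On y'=λy, z=hλ:
  order 2, 2-stage ⇒ R(z)=1+z+z^2/2
  (e.g. R(-0.33)=0.72445, |R|=0.72445)

Need |R(x)|<1, x<0.
x=-0.33: |R|=0.7245
|R(-2.23)|=1.2565 |R(-1.2)|=0.5200 |R(-0.93)|=0.5025
Bisect:
  x_lo=-2.8576 |R|=2.2254  x_hi=-0.2152 |R|=0.8079
  mid=-1.53643 |R|=0.64388 →hi
  mid=-2.19704 |R|=1.21645 →lo
  mid=-1.86674 |R|=0.87562 →hi
  mid=-2.03189 |R|=1.03240 →lo
  mid=-1.94931 |R|=0.95060 →hi
  mid=-1.99060 |R|=0.99064 →hi
  mid=-2.01124 |R|=1.01131 →lo
  mid=-2.00092 |R|=1.00092 →lo
  mid=-1.99576 |R|=0.99577 →hi
  ...
  [-2.00012,-1.99995] ⇒ x*=-2.0000
So |R|<1 on (-2.0000, 0).

(-2.0000,0); λ=-5 ⇒ h* = 0.4000.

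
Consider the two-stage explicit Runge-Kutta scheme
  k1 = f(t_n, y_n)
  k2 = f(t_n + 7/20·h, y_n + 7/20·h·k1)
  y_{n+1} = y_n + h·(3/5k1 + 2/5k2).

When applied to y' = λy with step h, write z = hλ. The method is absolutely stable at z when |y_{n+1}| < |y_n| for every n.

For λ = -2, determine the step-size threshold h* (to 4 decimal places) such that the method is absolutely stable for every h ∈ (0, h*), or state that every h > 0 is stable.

(-7.1429,0); λ=-2 ⇒ h* = (50/7)/2 = 3.5714.

Set f=λy, z=hλ:
  k1=λy_n ⇒ h·k1=z·y_n;  k2=λ(1+7/20z)y_n ⇒ h·k2=z(1+7/20z)y_n
  y_{n+1}/y_n = 1 + 3/5z + 2/5z(1+7/20z) = 1 + z + 7/50z²
  so R(z) = 1 + z + 7/50z².

Solve |R(x)|<1 on ℝ⁻.
x=-0.91: |R|=0.2059
R=1: x+7/50x²=0 ⇒ x=−50/7=-7.1429; min R=1−1/(4·7/50)=-0.7857>−1
Confirm numerically:
  x=-5.742: |R|=0.12612 <1
  x=-5.520: |R|=0.25414 <1
  x=-4.569: |R|=0.64639 <1
  x=-4.313: |R|=0.70872 <1
  x=-7.682: |R|=1.57984 >1
  x=-7.420: |R|=1.28790 >1
  x=-7.257: |R|=1.11597 >1
Stable set (-7.1429, 0).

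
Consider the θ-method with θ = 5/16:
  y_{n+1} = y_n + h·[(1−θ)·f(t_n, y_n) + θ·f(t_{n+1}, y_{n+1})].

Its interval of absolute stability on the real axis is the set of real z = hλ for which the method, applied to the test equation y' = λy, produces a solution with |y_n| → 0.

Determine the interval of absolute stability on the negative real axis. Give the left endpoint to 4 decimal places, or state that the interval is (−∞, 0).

(-5.3333, 0).

With y'=λy (z=hλ):
  y_{n+1} = y_n + z·[11/16·y_n + 5/16·y_{n+1}] ⇒ (1 − 5/16z)y_{n+1} = (1 + 11/16z)y_n
  so R(z) = (1 + 11/16z)/(1 − 5/16z).

Solve |R(x)|<1 on ℝ⁻.
x=-1.13: |R|=0.1649
R=−1: 1+11/16x = −1+5/16x ⇒ -3/8x=2 ⇒ x=2/(-3/8)=-5.3333
Confirm numerically:
  x=-4.598: |R|=0.88684 <1
  x=-3.462: |R|=0.66292 <1
  x=-2.262: |R|=0.32523 <1
  x=-5.779: |R|=1.05956 >1
  x=-5.358: |R|=1.00346 >1
So |R|<1 on (-5.3333, 0).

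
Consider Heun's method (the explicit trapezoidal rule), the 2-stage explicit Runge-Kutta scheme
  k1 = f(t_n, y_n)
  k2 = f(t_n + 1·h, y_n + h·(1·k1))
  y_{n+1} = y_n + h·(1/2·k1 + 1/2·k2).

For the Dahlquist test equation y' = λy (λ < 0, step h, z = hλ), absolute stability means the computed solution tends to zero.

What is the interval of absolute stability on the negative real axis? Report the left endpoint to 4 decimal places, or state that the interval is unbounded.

z∈(-2.0000,0).

With y'=λy (z=hλ):
  order 2, 2-stage ⇒ R(z)=1+z+z^2/2
  (e.g. R(-1.78)=0.80420, |R|=0.80420)

Boundary: |R(x)|=1, x<0.
x=-1.78: |R|=0.8042
|R(-2.26)|=1.2938 |R(-0.7)|=0.5450 |R(-0.65)|=0.5613
Bisect:
  x_lo=-2.8040 |R|=2.1272  x_hi=-0.1159 |R|=0.8908
  mid=-1.45993 |R|=0.60577 →hi
  mid=-2.13195 |R|=1.14065 →lo
  mid=-1.79594 |R|=0.81676 →hi
  mid=-1.96394 |R|=0.96459 →hi
  mid=-2.04795 |R|=1.04910 →lo
  mid=-2.00594 |R|=1.00596 →lo
  mid=-1.98494 |R|=0.98506 →hi
  mid=-1.99544 |R|=0.99545 →hi
  mid=-2.00069 |R|=1.00069 →lo
  ...
  [-2.00004,-1.99987] ⇒ x*=-2.0000
Interval (-2.0000, 0).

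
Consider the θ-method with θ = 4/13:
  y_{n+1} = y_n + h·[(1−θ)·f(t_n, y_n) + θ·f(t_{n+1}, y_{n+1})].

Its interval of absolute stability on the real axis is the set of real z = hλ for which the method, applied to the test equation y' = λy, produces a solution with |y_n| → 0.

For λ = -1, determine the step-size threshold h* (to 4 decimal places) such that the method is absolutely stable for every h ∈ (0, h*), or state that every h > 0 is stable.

Test eqn y'=λy, z=hλ:
  y_{n+1} = y_n + z·[9/13·y_n + 4/13·y_{n+1}] ⇒ (1 − 4/13z)y_{n+1} = (1 + 9/13z)y_n
  Hence R(z) = (1 + 9/13z)/(1 − 4/13z).

Boundary: |R(x)|=1, x<0.
x=-1.24: |R|=0.1024
R=−1: 1+9/13x = −1+4/13x ⇒ -5/13x=2 ⇒ x=2/(-5/13)=-5.2000
Confirm numerically:
  x=-4.554: |R|=0.89653 <1
  x=-3.822: |R|=0.75643 <1
  x=-3.533: |R|=0.69280 <1
  x=-2.850: |R|=0.51844 <1
  x=-5.442: |R|=1.03480 >1
  x=-5.394: |R|=1.02805 >1
  x=-5.309: |R|=1.01592 >1
So |R|<1 on (-5.2000, 0).

(-5.2000,0); λ=-1 ⇒ h* = (26/5)/1 = 5.2000.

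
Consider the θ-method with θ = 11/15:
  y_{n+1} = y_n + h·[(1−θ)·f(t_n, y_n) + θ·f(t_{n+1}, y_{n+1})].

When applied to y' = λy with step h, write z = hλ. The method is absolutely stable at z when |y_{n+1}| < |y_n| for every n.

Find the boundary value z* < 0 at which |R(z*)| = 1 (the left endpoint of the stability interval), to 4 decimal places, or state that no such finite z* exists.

interval (−∞, 0).

Test eqn y'=λy, z=hλ:
  y_{n+1} = y_n + z·[4/15·y_n + 11/15·y_{n+1}] ⇒ (1 − 11/15z)y_{n+1} = (1 + 4/15z)y_n
  R(z) = (1 + 4/15z)/(1 − 11/15z).

Need |R(x)|<1, x<0.
x=-0.43: |R|=0.6731
x=-2: |R|=0.1892
x=-10: |R|=0.2000
x=-100: |R|=0.3453
θ=11/15≥1/2 ⇒ |1+4/15x|<|1−11/15x| ∀x<0 ⇒ unbounded interval.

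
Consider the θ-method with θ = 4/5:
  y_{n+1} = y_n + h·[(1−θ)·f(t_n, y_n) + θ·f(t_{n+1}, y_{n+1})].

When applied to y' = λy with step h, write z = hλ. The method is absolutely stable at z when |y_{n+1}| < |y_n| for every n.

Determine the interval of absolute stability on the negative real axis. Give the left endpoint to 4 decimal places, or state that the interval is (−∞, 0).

(−∞, 0) — no finite endpoint.

Set f=λy, z=hλ:
  y_{n+1} = y_n + z·[1/5·y_n + 4/5·y_{n+1}] ⇒ (1 − 4/5z)y_{n+1} = (1 + 1/5z)y_n
  R(z) = (1 + 1/5z)/(1 − 4/5z).

Boundary: |R(x)|=1, x<0.
x=-0.7: |R|=0.5513
x=-2: |R|=0.2308
x=-10: |R|=0.1111
x=-100: |R|=0.2346
θ=4/5≥1/2 ⇒ |1+1/5x|<|1−4/5x| ∀x<0 ⇒ stable on all of ℝ⁻.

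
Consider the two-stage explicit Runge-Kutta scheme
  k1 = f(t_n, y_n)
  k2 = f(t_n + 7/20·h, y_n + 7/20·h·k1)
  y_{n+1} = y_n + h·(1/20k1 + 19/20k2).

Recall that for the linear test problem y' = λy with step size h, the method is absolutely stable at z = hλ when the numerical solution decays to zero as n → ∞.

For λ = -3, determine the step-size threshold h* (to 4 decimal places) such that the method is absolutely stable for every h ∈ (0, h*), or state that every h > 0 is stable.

On y'=λy, z=hλ:
  k1=λy_n ⇒ h·k1=z·y_n;  k2=λ(1+7/20z)y_n ⇒ h·k2=z(1+7/20z)y_n
  y_{n+1}/y_n = 1 + 1/20z + 19/20z(1+7/20z) = 1 + z + 133/400z²
  so R(z) = 1 + z + 133/400z².

Boundary: |R(x)|=1, x<0.
x=-0.67: |R|=0.4793
R=1: x+133/400x²=0 ⇒ x=−400/133=-3.0075; min R=1−1/(4·133/400)=0.2481>−1
Confirm numerically:
  x=-2.656: |R|=0.68957 <1
  x=-1.830: |R|=0.28351 <1
  x=-1.716: |R|=0.26310 <1
  x=-3.576: |R|=1.67594 >1
  x=-3.538: |R|=1.62405 >1
Stable set (-3.0075, 0).

(-3.0075,0); λ=-3 ⇒ h* = (400/133)/3 = 1.0025.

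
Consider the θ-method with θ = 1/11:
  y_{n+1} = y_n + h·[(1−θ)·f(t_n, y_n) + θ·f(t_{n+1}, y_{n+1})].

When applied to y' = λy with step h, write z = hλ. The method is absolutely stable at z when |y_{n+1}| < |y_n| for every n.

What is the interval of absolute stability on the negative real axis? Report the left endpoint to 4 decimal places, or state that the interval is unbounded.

Test eqn y'=λy, z=hλ:
  y_{n+1} = y_n + z·[10/11·y_n + 1/11·y_{n+1}] ⇒ (1 − 1/11z)y_{n+1} = (1 + 10/11z)y_n
  so R(z) = (1 + 10/11z)/(1 − 1/11z).

Need |R(x)|<1, x<0.
x=-0.63: |R|=0.4041
R=−1: 1+10/11x = −1+1/11x ⇒ -9/11x=2 ⇒ x=2/(-9/11)=-2.4444
Confirm numerically:
  x=-2.233: |R|=0.85619 <1
  x=-1.855: |R|=0.58732 <1
  x=-1.747: |R|=0.50757 <1
  x=-1.744: |R|=0.50534 <1
  x=-2.815: |R|=1.24140 >1
  x=-2.795: |R|=1.22871 >1
  x=-2.523: |R|=1.05228 >1
Stable set (-2.4444, 0).

z∈(-2.4444,0).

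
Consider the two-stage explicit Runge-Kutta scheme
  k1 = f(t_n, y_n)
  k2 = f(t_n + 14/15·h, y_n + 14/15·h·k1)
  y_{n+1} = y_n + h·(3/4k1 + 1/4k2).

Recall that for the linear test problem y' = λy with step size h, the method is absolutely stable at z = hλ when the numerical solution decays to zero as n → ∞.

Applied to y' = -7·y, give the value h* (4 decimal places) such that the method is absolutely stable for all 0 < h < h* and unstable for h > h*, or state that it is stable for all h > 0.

(-4.2857,0); λ=-7 ⇒ h* = (30/7)/7 = 0.6122.

Test eqn y'=λy, z=hλ:
  k1=λy_n ⇒ h·k1=z·y_n;  k2=λ(1+14/15z)y_n ⇒ h·k2=z(1+14/15z)y_n
  y_{n+1}/y_n = 1 + 3/4z + 1/4z(1+14/15z) = 1 + z + 7/30z²
  Hence R(z) = 1 + z + 7/30z².

Boundary: |R(x)|=1, x<0.
x=-1.74: |R|=0.0336
R=1: x+7/30x²=0 ⇒ x=−30/7=-4.2857; min R=1−1/(4·7/30)=-0.0714>−1
Confirm numerically:
  x=-3.551: |R|=0.39124 <1
  x=-2.112: |R|=0.07121 <1
  x=-2.057: |R|=0.06971 <1
  x=-1.792: |R|=0.04271 <1
  x=-4.527: |R|=1.25487 >1
  x=-4.513: |R|=1.23934 >1
Interval (-4.2857, 0).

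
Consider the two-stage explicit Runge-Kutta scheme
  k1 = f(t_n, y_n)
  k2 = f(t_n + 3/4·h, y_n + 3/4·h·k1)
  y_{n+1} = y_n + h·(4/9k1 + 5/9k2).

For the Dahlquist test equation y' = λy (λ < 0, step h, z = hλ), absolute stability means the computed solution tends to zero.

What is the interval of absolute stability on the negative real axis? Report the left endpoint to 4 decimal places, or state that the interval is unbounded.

z∈(-2.4000,0).

Set f=λy, z=hλ:
  k1=λy_n ⇒ h·k1=z·y_n;  k2=λ(1+3/4z)y_n ⇒ h·k2=z(1+3/4z)y_n
  y_{n+1}/y_n = 1 + 4/9z + 5/9z(1+3/4z) = 1 + z + 5/12z²
  ⇒ R(z) = 1 + z + 5/12z².

Need |R(x)|<1, x<0.
x=-0.7: |R|=0.5042
R=1: x+5/12x²=0 ⇒ x=−12/5=-2.4000; min R=1−1/(4·5/12)=0.4000>−1
Confirm numerically:
  x=-1.963: |R|=0.64257 <1
  x=-1.760: |R|=0.53067 <1
  x=-1.527: |R|=0.44455 <1
  x=-2.748: |R|=1.39846 >1
  x=-2.545: |R|=1.15376 >1
  x=-2.537: |R|=1.14482 >1
Interval (-2.4000, 0).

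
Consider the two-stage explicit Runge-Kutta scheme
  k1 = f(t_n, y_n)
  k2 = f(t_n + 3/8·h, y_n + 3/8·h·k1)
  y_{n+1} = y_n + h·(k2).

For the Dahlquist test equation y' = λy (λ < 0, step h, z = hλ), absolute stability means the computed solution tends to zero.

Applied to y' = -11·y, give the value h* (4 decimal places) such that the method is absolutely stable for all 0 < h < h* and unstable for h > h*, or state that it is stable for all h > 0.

(-2.6667,0); λ=-11 ⇒ h* = (8/3)/11 = 0.2424.

On y'=λy, z=hλ:
  k1=λy_n ⇒ h·k1=z·y_n;  k2=λ(1+3/8z)y_n ⇒ h·k2=z(1+3/8z)y_n
  y_{n+1}/y_n = 1 + z(1+3/8z) = 1 + z + 3/8z²
  R(z) = 1 + z + 3/8z².

Find x<0 with |R(x)|<1.
x=-1: |R|=0.3750
R=1: x+3/8x²=0 ⇒ x=−8/3=-2.6667; min R=1−1/(4·3/8)=0.3333>−1
Confirm numerically:
  x=-2.033: |R|=0.51691 <1
  x=-1.906: |R|=0.45631 <1
  x=-1.778: |R|=0.40748 <1
  x=-3.238: |R|=1.69374 >1
  x=-2.991: |R|=1.36378 >1
Stable set (-2.6667, 0).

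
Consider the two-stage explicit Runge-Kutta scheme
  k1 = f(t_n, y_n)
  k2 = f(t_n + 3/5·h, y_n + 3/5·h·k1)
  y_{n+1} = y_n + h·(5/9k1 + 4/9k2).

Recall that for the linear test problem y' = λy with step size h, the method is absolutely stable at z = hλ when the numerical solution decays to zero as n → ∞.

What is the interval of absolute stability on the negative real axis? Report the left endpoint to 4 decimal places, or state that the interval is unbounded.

z∈(-3.7500,0).

Set f=λy, z=hλ:
  k1=λy_n ⇒ h·k1=z·y_n;  k2=λ(1+3/5z)y_n ⇒ h·k2=z(1+3/5z)y_n
  y_{n+1}/y_n = 1 + 5/9z + 4/9z(1+3/5z) = 1 + z + 4/15z²
  so R(z) = 1 + z + 4/15z².

Need |R(x)|<1, x<0.
x=-0.92: |R|=0.3057
R=1: x+4/15x²=0 ⇒ x=−15/4=-3.7500; min R=1−1/(4·4/15)=0.0625>−1
Confirm numerically:
  x=-3.693: |R|=0.94387 <1
  x=-2.975: |R|=0.38517 <1
  x=-2.778: |R|=0.27994 <1
  x=-1.915: |R|=0.06293 <1
  x=-4.348: |R|=1.69336 >1
  x=-4.195: |R|=1.49781 >1
Stable set (-3.7500, 0).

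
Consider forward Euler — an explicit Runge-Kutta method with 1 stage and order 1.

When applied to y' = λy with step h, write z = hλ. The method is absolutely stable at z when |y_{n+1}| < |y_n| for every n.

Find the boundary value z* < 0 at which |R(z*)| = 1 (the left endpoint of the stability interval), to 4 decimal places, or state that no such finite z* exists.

Set f=λy, z=hλ:
  order 1, 1-stage ⇒ R(z)=1+z
  (e.g. R(-1.28)=-0.28000, |R|=0.28000)

Find x<0 with |R(x)|<1.
x=-1.28: |R|=0.2800
|R(-1.29)|=0.2900 |R(-1.19)|=0.1900 |R(-0.65)|=0.3500
Bisect:
  x_lo=-2.4761 |R|=1.4761  x_hi=-0.2131 |R|=0.7869
  mid=-1.34461 |R|=0.34461 →hi
  mid=-1.91035 |R|=0.91035 →hi
  mid=-2.19321 |R|=1.19321 →lo
  mid=-2.05178 |R|=1.05178 →lo
  mid=-1.98106 |R|=0.98106 →hi
  mid=-2.01642 |R|=1.01642 →lo
  mid=-1.99874 |R|=0.99874 →hi
  mid=-2.00758 |R|=1.00758 →lo
  ...
  [-2.00012,-1.99999] ⇒ x*=-2.0000
So |R|<1 on (-2.0000, 0).

left endpoint -2.0000.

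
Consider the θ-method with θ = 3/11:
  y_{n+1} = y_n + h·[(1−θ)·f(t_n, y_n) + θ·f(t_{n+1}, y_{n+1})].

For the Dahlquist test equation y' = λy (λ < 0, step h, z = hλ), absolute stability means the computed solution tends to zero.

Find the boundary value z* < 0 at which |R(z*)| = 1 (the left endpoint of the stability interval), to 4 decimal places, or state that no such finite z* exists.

With y'=λy (z=hλ):
  y_{n+1} = y_n + z·[8/11·y_n + 3/11·y_{n+1}] ⇒ (1 − 3/11z)y_{n+1} = (1 + 8/11z)y_n
  Hence R(z) = (1 + 8/11z)/(1 − 3/11z).

Find x<0 with |R(x)|<1.
x=-1.57: |R|=0.0993
R=−1: 1+8/11x = −1+3/11x ⇒ -5/11x=2 ⇒ x=2/(-5/11)=-4.4000
Confirm numerically:
  x=-4.053: |R|=0.92508 <1
  x=-3.321: |R|=0.74264 <1
  x=-2.617: |R|=0.52708 <1
  x=-2.014: |R|=0.29996 <1
  x=-4.989: |R|=1.11341 >1
  x=-4.484: |R|=1.01718 >1
  x=-4.464: |R|=1.01312 >1
So |R|<1 on (-4.4000, 0).

left endpoint -4.4000.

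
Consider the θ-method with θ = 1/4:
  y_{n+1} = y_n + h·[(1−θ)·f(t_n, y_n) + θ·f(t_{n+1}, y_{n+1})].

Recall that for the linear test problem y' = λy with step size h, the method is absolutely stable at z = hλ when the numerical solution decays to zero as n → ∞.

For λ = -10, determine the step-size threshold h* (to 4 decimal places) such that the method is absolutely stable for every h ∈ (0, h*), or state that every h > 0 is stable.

(-4.0000,0); λ=-10 ⇒ h* = (4)/10 = 0.4000.

Set f=λy, z=hλ:
  y_{n+1} = y_n + z·[3/4·y_n + 1/4·y_{n+1}] ⇒ (1 − 1/4z)y_{n+1} = (1 + 3/4z)y_n
  Hence R(z) = (1 + 3/4z)/(1 − 1/4z).

Need |R(x)|<1, x<0.
x=-1.51: |R|=0.0962
R=−1: 1+3/4x = −1+1/4x ⇒ -1/2x=2 ⇒ x=2/(-1/2)=-4.0000
Confirm numerically:
  x=-3.893: |R|=0.97289 <1
  x=-2.965: |R|=0.70280 <1
  x=-2.792: |R|=0.64429 <1
  x=-1.734: |R|=0.20963 <1
  x=-4.500: |R|=1.11765 >1
  x=-4.100: |R|=1.02469 >1
Stable set (-4.0000, 0).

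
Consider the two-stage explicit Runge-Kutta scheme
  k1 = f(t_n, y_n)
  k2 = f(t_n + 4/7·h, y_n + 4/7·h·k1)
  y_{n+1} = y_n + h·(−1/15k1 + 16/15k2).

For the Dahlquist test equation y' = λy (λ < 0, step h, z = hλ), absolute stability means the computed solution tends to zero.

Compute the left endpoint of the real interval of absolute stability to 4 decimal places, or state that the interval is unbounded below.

z* = -1.6406.

On y'=λy, z=hλ:
  k1=λy_n ⇒ h·k1=z·y_n;  k2=λ(1+4/7z)y_n ⇒ h·k2=z(1+4/7z)y_n
  y_{n+1}/y_n = 1 − 1/15z + 16/15z(1+4/7z) = 1 + z + 64/105z²
  R(z) = 1 + z + 64/105z².

Need |R(x)|<1, x<0.
x=-1.72: |R|=1.0832
R=1: x+64/105x²=0 ⇒ x=−105/64=-1.6406; min R=1−1/(4·64/105)=0.5898>−1
Confirm numerically:
  x=-1.227: |R|=0.69066 <1
  x=-0.960: |R|=0.60174 <1
  x=-0.806: |R|=0.58997 <1
  x=-1.844: |R|=1.22859 >1
  x=-1.800: |R|=1.17486 >1
Interval (-1.6406, 0).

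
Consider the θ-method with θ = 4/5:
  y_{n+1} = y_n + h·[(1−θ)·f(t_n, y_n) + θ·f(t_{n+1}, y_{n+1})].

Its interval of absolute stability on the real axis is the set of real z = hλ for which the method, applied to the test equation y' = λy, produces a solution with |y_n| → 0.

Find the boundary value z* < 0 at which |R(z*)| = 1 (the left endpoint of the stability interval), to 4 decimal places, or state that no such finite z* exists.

unbounded; (−∞, 0).

On y'=λy, z=hλ:
  y_{n+1} = y_n + z·[1/5·y_n + 4/5·y_{n+1}] ⇒ (1 − 4/5z)y_{n+1} = (1 + 1/5z)y_n
  R(z) = (1 + 1/5z)/(1 − 4/5z).

Find x<0 with |R(x)|<1.
x=-1.55: |R|=0.3080
x=-2: |R|=0.2308
x=-10: |R|=0.1111
x=-100: |R|=0.2346
θ=4/5≥1/2 ⇒ |1+1/5x|<|1−4/5x| ∀x<0 ⇒ interval (−∞,0).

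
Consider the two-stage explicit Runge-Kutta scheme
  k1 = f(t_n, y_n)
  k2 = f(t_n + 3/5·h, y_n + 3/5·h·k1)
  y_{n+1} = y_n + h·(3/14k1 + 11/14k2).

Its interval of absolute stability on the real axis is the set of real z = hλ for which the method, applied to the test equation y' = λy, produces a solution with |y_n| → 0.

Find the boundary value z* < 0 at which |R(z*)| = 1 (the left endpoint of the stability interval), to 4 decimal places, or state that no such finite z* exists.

With y'=λy (z=hλ):
  k1=λy_n ⇒ h·k1=z·y_n;  k2=λ(1+3/5z)y_n ⇒ h·k2=z(1+3/5z)y_n
  y_{n+1}/y_n = 1 + 3/14z + 11/14z(1+3/5z) = 1 + z + 33/70z²
  so R(z) = 1 + z + 33/70z².

Find x<0 with |R(x)|<1.
x=-1.24: |R|=0.4849
R=1: x+33/70x²=0 ⇒ x=−70/33=-2.1212; min R=1−1/(4·33/70)=0.4697>−1
Confirm numerically:
  x=-1.716: |R|=0.67219 <1
  x=-1.561: |R|=0.58774 <1
  x=-1.526: |R|=0.57180 <1
  x=-1.256: |R|=0.48770 <1
  x=-2.360: |R|=1.26567 >1
  x=-2.214: |R|=1.09685 >1
Interval (-2.1212, 0).

z* = -2.1212.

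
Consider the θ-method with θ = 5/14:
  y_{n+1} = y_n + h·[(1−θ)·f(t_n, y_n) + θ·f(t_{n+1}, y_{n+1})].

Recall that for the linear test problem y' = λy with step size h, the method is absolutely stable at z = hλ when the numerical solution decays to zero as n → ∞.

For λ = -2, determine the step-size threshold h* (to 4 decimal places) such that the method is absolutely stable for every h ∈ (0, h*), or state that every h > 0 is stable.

Test eqn y'=λy, z=hλ:
  y_{n+1} = y_n + z·[9/14·y_n + 5/14·y_{n+1}] ⇒ (1 − 5/14z)y_{n+1} = (1 + 9/14z)y_n
  Hence R(z) = (1 + 9/14z)/(1 − 5/14z).

Need |R(x)|<1, x<0.
x=-0.36: |R|=0.6810
R=−1: 1+9/14x = −1+5/14x ⇒ -2/7x=2 ⇒ x=2/(-2/7)=-7.0000
Confirm numerically:
  x=-6.594: |R|=0.96542 <1
  x=-6.191: |R|=0.92802 <1
  x=-4.863: |R|=0.77690 <1
  x=-7.122: |R|=1.00984 >1
  x=-7.030: |R|=1.00244 >1
  x=-7.029: |R|=1.00236 >1
Stable set (-7.0000, 0).

(-7.0000,0); λ=-2 ⇒ h* = (7)/2 = 3.5000.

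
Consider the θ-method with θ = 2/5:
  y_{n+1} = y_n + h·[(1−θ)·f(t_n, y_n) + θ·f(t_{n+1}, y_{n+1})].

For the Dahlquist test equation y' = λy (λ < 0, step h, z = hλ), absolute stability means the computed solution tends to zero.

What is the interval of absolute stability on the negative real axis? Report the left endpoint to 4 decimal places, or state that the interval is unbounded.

(-10.0000, 0).

With y'=λy (z=hλ):
  y_{n+1} = y_n + z·[3/5·y_n + 2/5·y_{n+1}] ⇒ (1 − 2/5z)y_{n+1} = (1 + 3/5z)y_n
  R(z) = (1 + 3/5z)/(1 − 2/5z).

Solve |R(x)|<1 on ℝ⁻.
x=-1.66: |R|=0.0024
R=−1: 1+3/5x = −1+2/5x ⇒ -1/5x=2 ⇒ x=2/(-1/5)=-10.0000
Confirm numerically:
  x=-8.842: |R|=0.94895 <1
  x=-8.038: |R|=0.90691 <1
  x=-6.091: |R|=0.77249 <1
  x=-10.556: |R|=1.02129 >1
  x=-10.540: |R|=1.02071 >1
  x=-10.197: |R|=1.00776 >1
So |R|<1 on (-10.0000, 0).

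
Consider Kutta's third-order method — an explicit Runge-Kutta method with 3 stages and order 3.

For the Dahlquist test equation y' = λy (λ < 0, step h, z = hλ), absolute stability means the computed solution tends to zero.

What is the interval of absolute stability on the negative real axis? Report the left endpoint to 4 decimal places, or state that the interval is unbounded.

z∈(-2.5127,0).

On y'=λy, z=hλ:
  order 3, 3-stage ⇒ R(z)=1+z+z^2/2+z^3/6
  (e.g. R(-0.87)=0.39870, |R|=0.39870)

Boundary: |R(x)|=1, x<0.
x=-0.87: |R|=0.3987
|R(-2.74)|=1.4147 |R(-1.89)|=0.2292 |R(-1.51)|=0.0562
Bisect:
  x_lo=-2.9250 |R|=1.8180  x_hi=-0.3546 |R|=0.7009
  mid=-1.63977 |R|=0.03019 →hi
  mid=-2.28237 |R|=0.65932 →hi
  mid=-2.60367 |R|=1.15588 →lo
  mid=-2.44302 |R|=0.88898 →hi
  mid=-2.52335 |R|=1.01752 →lo
  mid=-2.48318 |R|=0.95205 →hi
  mid=-2.50327 |R|=0.98448 →hi
  mid=-2.51331 |R|=1.00092 →lo
  mid=-2.50829 |R|=0.99268 →hi
  mid=-2.51080 |R|=0.99680 →hi
  ...
  [-2.51284,-2.51268] ⇒ x*=-2.5127
So |R|<1 on (-2.5127, 0).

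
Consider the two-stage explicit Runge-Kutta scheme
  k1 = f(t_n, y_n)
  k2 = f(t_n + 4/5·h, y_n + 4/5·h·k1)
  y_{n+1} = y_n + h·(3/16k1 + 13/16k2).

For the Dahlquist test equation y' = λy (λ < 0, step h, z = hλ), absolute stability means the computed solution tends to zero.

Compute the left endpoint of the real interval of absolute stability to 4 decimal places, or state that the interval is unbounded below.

z* = -1.5385.

On y'=λy, z=hλ:
  k1=λy_n ⇒ h·k1=z·y_n;  k2=λ(1+4/5z)y_n ⇒ h·k2=z(1+4/5z)y_n
  y_{n+1}/y_n = 1 + 3/16z + 13/16z(1+4/5z) = 1 + z + 13/20z²
  so R(z) = 1 + z + 13/20z².

Need |R(x)|<1, x<0.
x=-1.24: |R|=0.7594
R=1: x+13/20x²=0 ⇒ x=−20/13=-1.5385; min R=1−1/(4·13/20)=0.6154>−1
Confirm numerically:
  x=-1.336: |R|=0.82418 <1
  x=-1.302: |R|=0.79988 <1
  x=-0.663: |R|=0.62272 <1
  x=-1.752: |R|=1.24318 >1
  x=-1.688: |R|=1.16407 >1
  x=-1.584: |R|=1.04689 >1
So |R|<1 on (-1.5385, 0).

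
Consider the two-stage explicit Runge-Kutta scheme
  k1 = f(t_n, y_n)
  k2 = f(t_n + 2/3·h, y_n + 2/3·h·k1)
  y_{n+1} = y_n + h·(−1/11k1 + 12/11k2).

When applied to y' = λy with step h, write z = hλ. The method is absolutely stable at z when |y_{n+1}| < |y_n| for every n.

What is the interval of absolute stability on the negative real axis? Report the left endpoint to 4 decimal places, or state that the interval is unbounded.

Test eqn y'=λy, z=hλ:
  k1=λy_n ⇒ h·k1=z·y_n;  k2=λ(1+2/3z)y_n ⇒ h·k2=z(1+2/3z)y_n
  y_{n+1}/y_n = 1 − 1/11z + 12/11z(1+2/3z) = 1 + z + 8/11z²
  R(z) = 1 + z + 8/11z².

Boundary: |R(x)|=1, x<0.
x=-0.51: |R|=0.6792
R=1: x+8/11x²=0 ⇒ x=−11/8=-1.3750; min R=1−1/(4·8/11)=0.6562>−1
Confirm numerically:
  x=-1.217: |R|=0.86016 <1
  x=-0.942: |R|=0.70336 <1
  x=-0.874: |R|=0.68155 <1
  x=-0.569: |R|=0.66646 <1
  x=-1.714: |R|=1.42258 >1
  x=-1.643: |R|=1.32024 >1
Interval (-1.3750, 0).

z∈(-1.3750,0).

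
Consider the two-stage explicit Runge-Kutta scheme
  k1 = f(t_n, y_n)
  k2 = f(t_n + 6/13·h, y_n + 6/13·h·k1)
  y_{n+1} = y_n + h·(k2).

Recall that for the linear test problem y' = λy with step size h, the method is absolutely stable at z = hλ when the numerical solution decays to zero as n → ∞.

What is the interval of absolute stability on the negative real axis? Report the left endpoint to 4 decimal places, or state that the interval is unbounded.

Set f=λy, z=hλ:
  k1=λy_n ⇒ h·k1=z·y_n;  k2=λ(1+6/13z)y_n ⇒ h·k2=z(1+6/13z)y_n
  y_{n+1}/y_n = 1 + z(1+6/13z) = 1 + z + 6/13z²
  ⇒ R(z) = 1 + z + 6/13z².

Need |R(x)|<1, x<0.
x=-1.02: |R|=0.4602
R=1: x+6/13x²=0 ⇒ x=−13/6=-2.1667; min R=1−1/(4·6/13)=0.4583>−1
Confirm numerically:
  x=-1.883: |R|=0.75347 <1
  x=-1.627: |R|=0.59475 <1
  x=-1.351: |R|=0.49140 <1
  x=-0.938: |R|=0.46808 <1
  x=-2.439: |R|=1.30656 >1
  x=-2.328: |R|=1.17335 >1
  x=-2.228: |R|=1.06307 >1
So |R|<1 on (-2.1667, 0).

(-2.1667, 0).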